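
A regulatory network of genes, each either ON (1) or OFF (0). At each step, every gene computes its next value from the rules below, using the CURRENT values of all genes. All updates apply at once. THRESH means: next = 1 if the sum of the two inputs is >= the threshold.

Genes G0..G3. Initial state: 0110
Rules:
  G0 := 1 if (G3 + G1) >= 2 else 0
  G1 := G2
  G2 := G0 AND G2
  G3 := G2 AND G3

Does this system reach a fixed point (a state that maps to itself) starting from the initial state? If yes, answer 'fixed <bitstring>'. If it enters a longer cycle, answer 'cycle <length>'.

Step 0: 0110
Step 1: G0=(0+1>=2)=0 G1=G2=1 G2=G0&G2=0&1=0 G3=G2&G3=1&0=0 -> 0100
Step 2: G0=(0+1>=2)=0 G1=G2=0 G2=G0&G2=0&0=0 G3=G2&G3=0&0=0 -> 0000
Step 3: G0=(0+0>=2)=0 G1=G2=0 G2=G0&G2=0&0=0 G3=G2&G3=0&0=0 -> 0000
Fixed point reached at step 2: 0000

Answer: fixed 0000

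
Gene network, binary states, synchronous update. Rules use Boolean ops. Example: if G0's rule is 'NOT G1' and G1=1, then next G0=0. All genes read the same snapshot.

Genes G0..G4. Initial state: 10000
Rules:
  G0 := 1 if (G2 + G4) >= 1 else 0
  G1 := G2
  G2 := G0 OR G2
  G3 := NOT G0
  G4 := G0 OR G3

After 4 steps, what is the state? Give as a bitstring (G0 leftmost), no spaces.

Step 1: G0=(0+0>=1)=0 G1=G2=0 G2=G0|G2=1|0=1 G3=NOT G0=NOT 1=0 G4=G0|G3=1|0=1 -> 00101
Step 2: G0=(1+1>=1)=1 G1=G2=1 G2=G0|G2=0|1=1 G3=NOT G0=NOT 0=1 G4=G0|G3=0|0=0 -> 11110
Step 3: G0=(1+0>=1)=1 G1=G2=1 G2=G0|G2=1|1=1 G3=NOT G0=NOT 1=0 G4=G0|G3=1|1=1 -> 11101
Step 4: G0=(1+1>=1)=1 G1=G2=1 G2=G0|G2=1|1=1 G3=NOT G0=NOT 1=0 G4=G0|G3=1|0=1 -> 11101

11101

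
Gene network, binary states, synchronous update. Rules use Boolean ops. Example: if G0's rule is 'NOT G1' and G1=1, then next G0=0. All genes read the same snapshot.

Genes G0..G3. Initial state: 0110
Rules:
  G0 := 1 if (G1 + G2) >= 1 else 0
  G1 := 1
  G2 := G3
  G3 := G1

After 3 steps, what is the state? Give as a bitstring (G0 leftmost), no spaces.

Step 1: G0=(1+1>=1)=1 G1=1(const) G2=G3=0 G3=G1=1 -> 1101
Step 2: G0=(1+0>=1)=1 G1=1(const) G2=G3=1 G3=G1=1 -> 1111
Step 3: G0=(1+1>=1)=1 G1=1(const) G2=G3=1 G3=G1=1 -> 1111

1111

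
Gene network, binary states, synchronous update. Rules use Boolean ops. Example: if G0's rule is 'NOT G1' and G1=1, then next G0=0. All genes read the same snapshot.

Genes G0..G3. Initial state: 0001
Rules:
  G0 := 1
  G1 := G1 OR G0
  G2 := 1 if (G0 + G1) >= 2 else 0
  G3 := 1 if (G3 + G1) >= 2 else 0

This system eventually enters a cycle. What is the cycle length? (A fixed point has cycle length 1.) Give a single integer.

Step 0: 0001
Step 1: G0=1(const) G1=G1|G0=0|0=0 G2=(0+0>=2)=0 G3=(1+0>=2)=0 -> 1000
Step 2: G0=1(const) G1=G1|G0=0|1=1 G2=(1+0>=2)=0 G3=(0+0>=2)=0 -> 1100
Step 3: G0=1(const) G1=G1|G0=1|1=1 G2=(1+1>=2)=1 G3=(0+1>=2)=0 -> 1110
Step 4: G0=1(const) G1=G1|G0=1|1=1 G2=(1+1>=2)=1 G3=(0+1>=2)=0 -> 1110
State from step 4 equals state from step 3 -> cycle length 1

Answer: 1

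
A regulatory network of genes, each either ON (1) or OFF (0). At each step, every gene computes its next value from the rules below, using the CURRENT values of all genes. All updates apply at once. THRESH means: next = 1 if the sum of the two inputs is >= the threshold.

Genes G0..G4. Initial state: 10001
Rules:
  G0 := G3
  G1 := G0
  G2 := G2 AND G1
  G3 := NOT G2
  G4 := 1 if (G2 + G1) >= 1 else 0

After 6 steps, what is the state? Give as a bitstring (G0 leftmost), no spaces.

Step 1: G0=G3=0 G1=G0=1 G2=G2&G1=0&0=0 G3=NOT G2=NOT 0=1 G4=(0+0>=1)=0 -> 01010
Step 2: G0=G3=1 G1=G0=0 G2=G2&G1=0&1=0 G3=NOT G2=NOT 0=1 G4=(0+1>=1)=1 -> 10011
Step 3: G0=G3=1 G1=G0=1 G2=G2&G1=0&0=0 G3=NOT G2=NOT 0=1 G4=(0+0>=1)=0 -> 11010
Step 4: G0=G3=1 G1=G0=1 G2=G2&G1=0&1=0 G3=NOT G2=NOT 0=1 G4=(0+1>=1)=1 -> 11011
Step 5: G0=G3=1 G1=G0=1 G2=G2&G1=0&1=0 G3=NOT G2=NOT 0=1 G4=(0+1>=1)=1 -> 11011
Step 6: G0=G3=1 G1=G0=1 G2=G2&G1=0&1=0 G3=NOT G2=NOT 0=1 G4=(0+1>=1)=1 -> 11011

11011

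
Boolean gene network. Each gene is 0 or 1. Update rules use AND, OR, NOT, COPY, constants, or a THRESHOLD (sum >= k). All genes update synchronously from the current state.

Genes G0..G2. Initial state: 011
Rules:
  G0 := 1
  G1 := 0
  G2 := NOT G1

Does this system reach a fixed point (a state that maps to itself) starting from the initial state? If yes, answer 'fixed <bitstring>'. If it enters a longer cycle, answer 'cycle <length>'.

Step 0: 011
Step 1: G0=1(const) G1=0(const) G2=NOT G1=NOT 1=0 -> 100
Step 2: G0=1(const) G1=0(const) G2=NOT G1=NOT 0=1 -> 101
Step 3: G0=1(const) G1=0(const) G2=NOT G1=NOT 0=1 -> 101
Fixed point reached at step 2: 101

Answer: fixed 101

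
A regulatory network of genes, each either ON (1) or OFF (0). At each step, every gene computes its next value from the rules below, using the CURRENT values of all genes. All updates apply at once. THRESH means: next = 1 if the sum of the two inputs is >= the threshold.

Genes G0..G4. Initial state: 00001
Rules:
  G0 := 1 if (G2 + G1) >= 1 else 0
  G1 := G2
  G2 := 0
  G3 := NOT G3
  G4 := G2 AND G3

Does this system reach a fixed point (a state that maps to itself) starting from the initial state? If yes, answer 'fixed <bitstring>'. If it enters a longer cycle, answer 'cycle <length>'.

Answer: cycle 2

Derivation:
Step 0: 00001
Step 1: G0=(0+0>=1)=0 G1=G2=0 G2=0(const) G3=NOT G3=NOT 0=1 G4=G2&G3=0&0=0 -> 00010
Step 2: G0=(0+0>=1)=0 G1=G2=0 G2=0(const) G3=NOT G3=NOT 1=0 G4=G2&G3=0&1=0 -> 00000
Step 3: G0=(0+0>=1)=0 G1=G2=0 G2=0(const) G3=NOT G3=NOT 0=1 G4=G2&G3=0&0=0 -> 00010
Cycle of length 2 starting at step 1 -> no fixed point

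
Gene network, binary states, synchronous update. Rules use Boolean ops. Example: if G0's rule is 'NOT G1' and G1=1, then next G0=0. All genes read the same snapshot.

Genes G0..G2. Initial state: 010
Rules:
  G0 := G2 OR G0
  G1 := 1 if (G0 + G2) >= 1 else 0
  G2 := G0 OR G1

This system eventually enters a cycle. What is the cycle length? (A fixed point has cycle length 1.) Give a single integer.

Answer: 1

Derivation:
Step 0: 010
Step 1: G0=G2|G0=0|0=0 G1=(0+0>=1)=0 G2=G0|G1=0|1=1 -> 001
Step 2: G0=G2|G0=1|0=1 G1=(0+1>=1)=1 G2=G0|G1=0|0=0 -> 110
Step 3: G0=G2|G0=0|1=1 G1=(1+0>=1)=1 G2=G0|G1=1|1=1 -> 111
Step 4: G0=G2|G0=1|1=1 G1=(1+1>=1)=1 G2=G0|G1=1|1=1 -> 111
State from step 4 equals state from step 3 -> cycle length 1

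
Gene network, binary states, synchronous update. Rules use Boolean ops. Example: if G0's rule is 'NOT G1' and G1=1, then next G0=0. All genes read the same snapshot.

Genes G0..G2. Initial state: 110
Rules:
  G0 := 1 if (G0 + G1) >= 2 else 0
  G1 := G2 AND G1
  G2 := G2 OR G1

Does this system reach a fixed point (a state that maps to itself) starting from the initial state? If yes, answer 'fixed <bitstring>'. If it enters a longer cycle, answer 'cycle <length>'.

Answer: fixed 001

Derivation:
Step 0: 110
Step 1: G0=(1+1>=2)=1 G1=G2&G1=0&1=0 G2=G2|G1=0|1=1 -> 101
Step 2: G0=(1+0>=2)=0 G1=G2&G1=1&0=0 G2=G2|G1=1|0=1 -> 001
Step 3: G0=(0+0>=2)=0 G1=G2&G1=1&0=0 G2=G2|G1=1|0=1 -> 001
Fixed point reached at step 2: 001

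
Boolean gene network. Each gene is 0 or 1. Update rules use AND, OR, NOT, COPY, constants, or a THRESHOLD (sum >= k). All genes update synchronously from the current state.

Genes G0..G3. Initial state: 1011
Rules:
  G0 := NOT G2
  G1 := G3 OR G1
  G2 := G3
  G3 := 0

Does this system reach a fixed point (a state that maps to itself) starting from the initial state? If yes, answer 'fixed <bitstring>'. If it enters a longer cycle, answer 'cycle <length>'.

Answer: fixed 1100

Derivation:
Step 0: 1011
Step 1: G0=NOT G2=NOT 1=0 G1=G3|G1=1|0=1 G2=G3=1 G3=0(const) -> 0110
Step 2: G0=NOT G2=NOT 1=0 G1=G3|G1=0|1=1 G2=G3=0 G3=0(const) -> 0100
Step 3: G0=NOT G2=NOT 0=1 G1=G3|G1=0|1=1 G2=G3=0 G3=0(const) -> 1100
Step 4: G0=NOT G2=NOT 0=1 G1=G3|G1=0|1=1 G2=G3=0 G3=0(const) -> 1100
Fixed point reached at step 3: 1100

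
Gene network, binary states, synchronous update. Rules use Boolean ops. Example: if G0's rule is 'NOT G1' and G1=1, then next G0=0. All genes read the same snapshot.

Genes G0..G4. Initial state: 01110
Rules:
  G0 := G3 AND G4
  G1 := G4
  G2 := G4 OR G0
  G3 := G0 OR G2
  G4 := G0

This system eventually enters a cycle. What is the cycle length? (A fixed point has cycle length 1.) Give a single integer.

Step 0: 01110
Step 1: G0=G3&G4=1&0=0 G1=G4=0 G2=G4|G0=0|0=0 G3=G0|G2=0|1=1 G4=G0=0 -> 00010
Step 2: G0=G3&G4=1&0=0 G1=G4=0 G2=G4|G0=0|0=0 G3=G0|G2=0|0=0 G4=G0=0 -> 00000
Step 3: G0=G3&G4=0&0=0 G1=G4=0 G2=G4|G0=0|0=0 G3=G0|G2=0|0=0 G4=G0=0 -> 00000
State from step 3 equals state from step 2 -> cycle length 1

Answer: 1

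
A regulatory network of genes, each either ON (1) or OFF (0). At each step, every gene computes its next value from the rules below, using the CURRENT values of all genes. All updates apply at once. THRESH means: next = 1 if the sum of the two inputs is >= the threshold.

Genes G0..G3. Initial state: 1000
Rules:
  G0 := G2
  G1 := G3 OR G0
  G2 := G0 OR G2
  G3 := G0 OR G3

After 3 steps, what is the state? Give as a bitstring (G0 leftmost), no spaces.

Step 1: G0=G2=0 G1=G3|G0=0|1=1 G2=G0|G2=1|0=1 G3=G0|G3=1|0=1 -> 0111
Step 2: G0=G2=1 G1=G3|G0=1|0=1 G2=G0|G2=0|1=1 G3=G0|G3=0|1=1 -> 1111
Step 3: G0=G2=1 G1=G3|G0=1|1=1 G2=G0|G2=1|1=1 G3=G0|G3=1|1=1 -> 1111

1111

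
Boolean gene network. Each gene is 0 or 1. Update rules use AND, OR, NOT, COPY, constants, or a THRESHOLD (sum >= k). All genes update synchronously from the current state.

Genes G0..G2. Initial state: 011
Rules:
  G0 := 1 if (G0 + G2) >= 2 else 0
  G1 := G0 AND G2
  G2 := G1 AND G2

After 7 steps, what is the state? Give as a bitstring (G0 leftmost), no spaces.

Step 1: G0=(0+1>=2)=0 G1=G0&G2=0&1=0 G2=G1&G2=1&1=1 -> 001
Step 2: G0=(0+1>=2)=0 G1=G0&G2=0&1=0 G2=G1&G2=0&1=0 -> 000
Step 3: G0=(0+0>=2)=0 G1=G0&G2=0&0=0 G2=G1&G2=0&0=0 -> 000
Step 4: G0=(0+0>=2)=0 G1=G0&G2=0&0=0 G2=G1&G2=0&0=0 -> 000
Step 5: G0=(0+0>=2)=0 G1=G0&G2=0&0=0 G2=G1&G2=0&0=0 -> 000
Step 6: G0=(0+0>=2)=0 G1=G0&G2=0&0=0 G2=G1&G2=0&0=0 -> 000
Step 7: G0=(0+0>=2)=0 G1=G0&G2=0&0=0 G2=G1&G2=0&0=0 -> 000

000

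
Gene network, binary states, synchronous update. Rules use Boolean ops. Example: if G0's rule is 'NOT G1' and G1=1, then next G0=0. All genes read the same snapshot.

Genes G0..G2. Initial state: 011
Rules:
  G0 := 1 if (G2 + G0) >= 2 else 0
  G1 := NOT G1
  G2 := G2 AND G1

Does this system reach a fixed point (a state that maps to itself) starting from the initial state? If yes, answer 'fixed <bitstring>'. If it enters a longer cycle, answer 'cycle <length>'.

Answer: cycle 2

Derivation:
Step 0: 011
Step 1: G0=(1+0>=2)=0 G1=NOT G1=NOT 1=0 G2=G2&G1=1&1=1 -> 001
Step 2: G0=(1+0>=2)=0 G1=NOT G1=NOT 0=1 G2=G2&G1=1&0=0 -> 010
Step 3: G0=(0+0>=2)=0 G1=NOT G1=NOT 1=0 G2=G2&G1=0&1=0 -> 000
Step 4: G0=(0+0>=2)=0 G1=NOT G1=NOT 0=1 G2=G2&G1=0&0=0 -> 010
Cycle of length 2 starting at step 2 -> no fixed point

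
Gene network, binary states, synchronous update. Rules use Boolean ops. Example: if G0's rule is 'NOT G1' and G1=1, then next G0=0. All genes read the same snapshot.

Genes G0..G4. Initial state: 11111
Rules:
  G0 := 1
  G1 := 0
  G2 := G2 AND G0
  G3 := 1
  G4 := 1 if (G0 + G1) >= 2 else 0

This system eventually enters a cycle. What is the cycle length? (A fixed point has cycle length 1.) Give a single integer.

Answer: 1

Derivation:
Step 0: 11111
Step 1: G0=1(const) G1=0(const) G2=G2&G0=1&1=1 G3=1(const) G4=(1+1>=2)=1 -> 10111
Step 2: G0=1(const) G1=0(const) G2=G2&G0=1&1=1 G3=1(const) G4=(1+0>=2)=0 -> 10110
Step 3: G0=1(const) G1=0(const) G2=G2&G0=1&1=1 G3=1(const) G4=(1+0>=2)=0 -> 10110
State from step 3 equals state from step 2 -> cycle length 1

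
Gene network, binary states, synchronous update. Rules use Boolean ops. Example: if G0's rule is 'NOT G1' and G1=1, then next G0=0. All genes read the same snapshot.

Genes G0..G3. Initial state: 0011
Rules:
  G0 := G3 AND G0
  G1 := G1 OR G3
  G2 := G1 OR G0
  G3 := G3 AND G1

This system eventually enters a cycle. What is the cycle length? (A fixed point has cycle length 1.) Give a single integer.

Answer: 1

Derivation:
Step 0: 0011
Step 1: G0=G3&G0=1&0=0 G1=G1|G3=0|1=1 G2=G1|G0=0|0=0 G3=G3&G1=1&0=0 -> 0100
Step 2: G0=G3&G0=0&0=0 G1=G1|G3=1|0=1 G2=G1|G0=1|0=1 G3=G3&G1=0&1=0 -> 0110
Step 3: G0=G3&G0=0&0=0 G1=G1|G3=1|0=1 G2=G1|G0=1|0=1 G3=G3&G1=0&1=0 -> 0110
State from step 3 equals state from step 2 -> cycle length 1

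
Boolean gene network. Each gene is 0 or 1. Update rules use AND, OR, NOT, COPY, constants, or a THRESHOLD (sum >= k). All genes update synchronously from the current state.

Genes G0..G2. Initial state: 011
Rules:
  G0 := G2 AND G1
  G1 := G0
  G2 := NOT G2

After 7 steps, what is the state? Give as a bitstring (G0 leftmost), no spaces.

Step 1: G0=G2&G1=1&1=1 G1=G0=0 G2=NOT G2=NOT 1=0 -> 100
Step 2: G0=G2&G1=0&0=0 G1=G0=1 G2=NOT G2=NOT 0=1 -> 011
Step 3: G0=G2&G1=1&1=1 G1=G0=0 G2=NOT G2=NOT 1=0 -> 100
Step 4: G0=G2&G1=0&0=0 G1=G0=1 G2=NOT G2=NOT 0=1 -> 011
Step 5: G0=G2&G1=1&1=1 G1=G0=0 G2=NOT G2=NOT 1=0 -> 100
Step 6: G0=G2&G1=0&0=0 G1=G0=1 G2=NOT G2=NOT 0=1 -> 011
Step 7: G0=G2&G1=1&1=1 G1=G0=0 G2=NOT G2=NOT 1=0 -> 100

100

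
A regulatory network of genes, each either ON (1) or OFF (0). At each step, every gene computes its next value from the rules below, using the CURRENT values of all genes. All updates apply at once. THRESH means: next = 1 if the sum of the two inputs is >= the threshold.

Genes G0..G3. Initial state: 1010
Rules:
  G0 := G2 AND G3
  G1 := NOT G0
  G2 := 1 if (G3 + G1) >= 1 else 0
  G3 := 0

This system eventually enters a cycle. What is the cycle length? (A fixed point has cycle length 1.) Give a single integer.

Step 0: 1010
Step 1: G0=G2&G3=1&0=0 G1=NOT G0=NOT 1=0 G2=(0+0>=1)=0 G3=0(const) -> 0000
Step 2: G0=G2&G3=0&0=0 G1=NOT G0=NOT 0=1 G2=(0+0>=1)=0 G3=0(const) -> 0100
Step 3: G0=G2&G3=0&0=0 G1=NOT G0=NOT 0=1 G2=(0+1>=1)=1 G3=0(const) -> 0110
Step 4: G0=G2&G3=1&0=0 G1=NOT G0=NOT 0=1 G2=(0+1>=1)=1 G3=0(const) -> 0110
State from step 4 equals state from step 3 -> cycle length 1

Answer: 1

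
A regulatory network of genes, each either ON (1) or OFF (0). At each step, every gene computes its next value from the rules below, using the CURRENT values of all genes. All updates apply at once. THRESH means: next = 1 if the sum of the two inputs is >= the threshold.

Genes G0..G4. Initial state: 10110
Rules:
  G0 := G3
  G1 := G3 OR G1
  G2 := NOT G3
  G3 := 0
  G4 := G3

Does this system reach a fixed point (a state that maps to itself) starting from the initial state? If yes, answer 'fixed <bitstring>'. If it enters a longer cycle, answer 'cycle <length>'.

Step 0: 10110
Step 1: G0=G3=1 G1=G3|G1=1|0=1 G2=NOT G3=NOT 1=0 G3=0(const) G4=G3=1 -> 11001
Step 2: G0=G3=0 G1=G3|G1=0|1=1 G2=NOT G3=NOT 0=1 G3=0(const) G4=G3=0 -> 01100
Step 3: G0=G3=0 G1=G3|G1=0|1=1 G2=NOT G3=NOT 0=1 G3=0(const) G4=G3=0 -> 01100
Fixed point reached at step 2: 01100

Answer: fixed 01100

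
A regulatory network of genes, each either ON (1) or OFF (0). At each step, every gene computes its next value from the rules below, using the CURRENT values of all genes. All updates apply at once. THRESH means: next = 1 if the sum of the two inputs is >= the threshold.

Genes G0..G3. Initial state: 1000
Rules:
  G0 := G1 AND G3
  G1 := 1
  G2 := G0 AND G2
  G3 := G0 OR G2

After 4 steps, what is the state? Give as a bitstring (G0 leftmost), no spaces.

Step 1: G0=G1&G3=0&0=0 G1=1(const) G2=G0&G2=1&0=0 G3=G0|G2=1|0=1 -> 0101
Step 2: G0=G1&G3=1&1=1 G1=1(const) G2=G0&G2=0&0=0 G3=G0|G2=0|0=0 -> 1100
Step 3: G0=G1&G3=1&0=0 G1=1(const) G2=G0&G2=1&0=0 G3=G0|G2=1|0=1 -> 0101
Step 4: G0=G1&G3=1&1=1 G1=1(const) G2=G0&G2=0&0=0 G3=G0|G2=0|0=0 -> 1100

1100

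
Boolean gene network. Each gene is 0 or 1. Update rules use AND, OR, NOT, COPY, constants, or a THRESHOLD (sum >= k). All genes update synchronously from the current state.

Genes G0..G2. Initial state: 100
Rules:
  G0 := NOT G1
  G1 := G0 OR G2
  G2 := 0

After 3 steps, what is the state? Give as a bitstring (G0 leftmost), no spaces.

Step 1: G0=NOT G1=NOT 0=1 G1=G0|G2=1|0=1 G2=0(const) -> 110
Step 2: G0=NOT G1=NOT 1=0 G1=G0|G2=1|0=1 G2=0(const) -> 010
Step 3: G0=NOT G1=NOT 1=0 G1=G0|G2=0|0=0 G2=0(const) -> 000

000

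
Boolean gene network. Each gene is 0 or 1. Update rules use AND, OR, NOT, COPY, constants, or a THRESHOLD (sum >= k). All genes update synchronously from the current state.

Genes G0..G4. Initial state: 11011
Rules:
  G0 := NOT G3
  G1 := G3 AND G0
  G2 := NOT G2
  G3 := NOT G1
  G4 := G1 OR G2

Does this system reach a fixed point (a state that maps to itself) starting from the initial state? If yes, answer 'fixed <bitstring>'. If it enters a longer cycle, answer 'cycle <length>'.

Answer: cycle 6

Derivation:
Step 0: 11011
Step 1: G0=NOT G3=NOT 1=0 G1=G3&G0=1&1=1 G2=NOT G2=NOT 0=1 G3=NOT G1=NOT 1=0 G4=G1|G2=1|0=1 -> 01101
Step 2: G0=NOT G3=NOT 0=1 G1=G3&G0=0&0=0 G2=NOT G2=NOT 1=0 G3=NOT G1=NOT 1=0 G4=G1|G2=1|1=1 -> 10001
Step 3: G0=NOT G3=NOT 0=1 G1=G3&G0=0&1=0 G2=NOT G2=NOT 0=1 G3=NOT G1=NOT 0=1 G4=G1|G2=0|0=0 -> 10110
Step 4: G0=NOT G3=NOT 1=0 G1=G3&G0=1&1=1 G2=NOT G2=NOT 1=0 G3=NOT G1=NOT 0=1 G4=G1|G2=0|1=1 -> 01011
Step 5: G0=NOT G3=NOT 1=0 G1=G3&G0=1&0=0 G2=NOT G2=NOT 0=1 G3=NOT G1=NOT 1=0 G4=G1|G2=1|0=1 -> 00101
Step 6: G0=NOT G3=NOT 0=1 G1=G3&G0=0&0=0 G2=NOT G2=NOT 1=0 G3=NOT G1=NOT 0=1 G4=G1|G2=0|1=1 -> 10011
Step 7: G0=NOT G3=NOT 1=0 G1=G3&G0=1&1=1 G2=NOT G2=NOT 0=1 G3=NOT G1=NOT 0=1 G4=G1|G2=0|0=0 -> 01110
Step 8: G0=NOT G3=NOT 1=0 G1=G3&G0=1&0=0 G2=NOT G2=NOT 1=0 G3=NOT G1=NOT 1=0 G4=G1|G2=1|1=1 -> 00001
Step 9: G0=NOT G3=NOT 0=1 G1=G3&G0=0&0=0 G2=NOT G2=NOT 0=1 G3=NOT G1=NOT 0=1 G4=G1|G2=0|0=0 -> 10110
Cycle of length 6 starting at step 3 -> no fixed point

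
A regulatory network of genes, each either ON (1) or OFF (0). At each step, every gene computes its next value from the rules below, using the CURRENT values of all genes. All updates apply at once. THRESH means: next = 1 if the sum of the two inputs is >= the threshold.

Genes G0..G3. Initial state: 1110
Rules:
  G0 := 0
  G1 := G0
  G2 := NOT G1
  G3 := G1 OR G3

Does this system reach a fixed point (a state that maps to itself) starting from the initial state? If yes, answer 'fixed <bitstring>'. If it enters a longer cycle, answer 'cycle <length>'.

Answer: fixed 0011

Derivation:
Step 0: 1110
Step 1: G0=0(const) G1=G0=1 G2=NOT G1=NOT 1=0 G3=G1|G3=1|0=1 -> 0101
Step 2: G0=0(const) G1=G0=0 G2=NOT G1=NOT 1=0 G3=G1|G3=1|1=1 -> 0001
Step 3: G0=0(const) G1=G0=0 G2=NOT G1=NOT 0=1 G3=G1|G3=0|1=1 -> 0011
Step 4: G0=0(const) G1=G0=0 G2=NOT G1=NOT 0=1 G3=G1|G3=0|1=1 -> 0011
Fixed point reached at step 3: 0011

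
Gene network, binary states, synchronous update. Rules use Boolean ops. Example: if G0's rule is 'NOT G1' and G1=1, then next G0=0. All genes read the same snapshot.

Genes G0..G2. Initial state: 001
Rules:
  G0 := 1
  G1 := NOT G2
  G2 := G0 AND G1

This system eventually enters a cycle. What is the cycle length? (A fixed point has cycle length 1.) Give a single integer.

Answer: 4

Derivation:
Step 0: 001
Step 1: G0=1(const) G1=NOT G2=NOT 1=0 G2=G0&G1=0&0=0 -> 100
Step 2: G0=1(const) G1=NOT G2=NOT 0=1 G2=G0&G1=1&0=0 -> 110
Step 3: G0=1(const) G1=NOT G2=NOT 0=1 G2=G0&G1=1&1=1 -> 111
Step 4: G0=1(const) G1=NOT G2=NOT 1=0 G2=G0&G1=1&1=1 -> 101
Step 5: G0=1(const) G1=NOT G2=NOT 1=0 G2=G0&G1=1&0=0 -> 100
State from step 5 equals state from step 1 -> cycle length 4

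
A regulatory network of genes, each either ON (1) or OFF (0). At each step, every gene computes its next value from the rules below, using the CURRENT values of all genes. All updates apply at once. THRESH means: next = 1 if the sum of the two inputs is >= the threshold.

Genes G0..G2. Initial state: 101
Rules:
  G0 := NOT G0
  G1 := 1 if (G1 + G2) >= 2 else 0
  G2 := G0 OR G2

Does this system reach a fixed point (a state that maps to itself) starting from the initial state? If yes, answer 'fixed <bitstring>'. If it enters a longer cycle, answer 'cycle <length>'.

Step 0: 101
Step 1: G0=NOT G0=NOT 1=0 G1=(0+1>=2)=0 G2=G0|G2=1|1=1 -> 001
Step 2: G0=NOT G0=NOT 0=1 G1=(0+1>=2)=0 G2=G0|G2=0|1=1 -> 101
Cycle of length 2 starting at step 0 -> no fixed point

Answer: cycle 2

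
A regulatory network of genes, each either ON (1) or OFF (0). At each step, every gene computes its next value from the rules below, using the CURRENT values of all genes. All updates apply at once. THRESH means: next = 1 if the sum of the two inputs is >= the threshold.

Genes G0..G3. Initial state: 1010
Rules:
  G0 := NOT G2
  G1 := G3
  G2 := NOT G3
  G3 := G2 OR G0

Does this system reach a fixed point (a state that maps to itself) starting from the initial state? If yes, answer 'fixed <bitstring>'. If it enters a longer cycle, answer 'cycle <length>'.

Answer: cycle 3

Derivation:
Step 0: 1010
Step 1: G0=NOT G2=NOT 1=0 G1=G3=0 G2=NOT G3=NOT 0=1 G3=G2|G0=1|1=1 -> 0011
Step 2: G0=NOT G2=NOT 1=0 G1=G3=1 G2=NOT G3=NOT 1=0 G3=G2|G0=1|0=1 -> 0101
Step 3: G0=NOT G2=NOT 0=1 G1=G3=1 G2=NOT G3=NOT 1=0 G3=G2|G0=0|0=0 -> 1100
Step 4: G0=NOT G2=NOT 0=1 G1=G3=0 G2=NOT G3=NOT 0=1 G3=G2|G0=0|1=1 -> 1011
Step 5: G0=NOT G2=NOT 1=0 G1=G3=1 G2=NOT G3=NOT 1=0 G3=G2|G0=1|1=1 -> 0101
Cycle of length 3 starting at step 2 -> no fixed point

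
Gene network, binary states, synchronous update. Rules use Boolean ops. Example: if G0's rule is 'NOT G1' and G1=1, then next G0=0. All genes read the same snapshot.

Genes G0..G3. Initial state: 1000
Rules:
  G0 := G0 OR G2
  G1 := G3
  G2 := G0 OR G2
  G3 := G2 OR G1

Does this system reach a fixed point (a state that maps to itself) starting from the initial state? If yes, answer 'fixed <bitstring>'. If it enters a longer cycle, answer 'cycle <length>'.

Answer: fixed 1111

Derivation:
Step 0: 1000
Step 1: G0=G0|G2=1|0=1 G1=G3=0 G2=G0|G2=1|0=1 G3=G2|G1=0|0=0 -> 1010
Step 2: G0=G0|G2=1|1=1 G1=G3=0 G2=G0|G2=1|1=1 G3=G2|G1=1|0=1 -> 1011
Step 3: G0=G0|G2=1|1=1 G1=G3=1 G2=G0|G2=1|1=1 G3=G2|G1=1|0=1 -> 1111
Step 4: G0=G0|G2=1|1=1 G1=G3=1 G2=G0|G2=1|1=1 G3=G2|G1=1|1=1 -> 1111
Fixed point reached at step 3: 1111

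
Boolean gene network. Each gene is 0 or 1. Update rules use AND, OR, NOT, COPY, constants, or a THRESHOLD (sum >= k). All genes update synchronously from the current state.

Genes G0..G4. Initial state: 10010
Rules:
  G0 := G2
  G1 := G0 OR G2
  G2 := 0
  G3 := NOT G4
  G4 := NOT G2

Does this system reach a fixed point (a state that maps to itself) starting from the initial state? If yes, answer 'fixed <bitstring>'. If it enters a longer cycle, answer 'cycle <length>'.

Answer: fixed 00001

Derivation:
Step 0: 10010
Step 1: G0=G2=0 G1=G0|G2=1|0=1 G2=0(const) G3=NOT G4=NOT 0=1 G4=NOT G2=NOT 0=1 -> 01011
Step 2: G0=G2=0 G1=G0|G2=0|0=0 G2=0(const) G3=NOT G4=NOT 1=0 G4=NOT G2=NOT 0=1 -> 00001
Step 3: G0=G2=0 G1=G0|G2=0|0=0 G2=0(const) G3=NOT G4=NOT 1=0 G4=NOT G2=NOT 0=1 -> 00001
Fixed point reached at step 2: 00001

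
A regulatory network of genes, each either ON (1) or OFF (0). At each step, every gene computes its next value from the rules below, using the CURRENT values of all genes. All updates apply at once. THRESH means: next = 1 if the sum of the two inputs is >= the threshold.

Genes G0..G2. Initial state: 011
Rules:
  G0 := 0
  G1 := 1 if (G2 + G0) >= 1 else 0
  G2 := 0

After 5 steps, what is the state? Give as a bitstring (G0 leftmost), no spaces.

Step 1: G0=0(const) G1=(1+0>=1)=1 G2=0(const) -> 010
Step 2: G0=0(const) G1=(0+0>=1)=0 G2=0(const) -> 000
Step 3: G0=0(const) G1=(0+0>=1)=0 G2=0(const) -> 000
Step 4: G0=0(const) G1=(0+0>=1)=0 G2=0(const) -> 000
Step 5: G0=0(const) G1=(0+0>=1)=0 G2=0(const) -> 000

000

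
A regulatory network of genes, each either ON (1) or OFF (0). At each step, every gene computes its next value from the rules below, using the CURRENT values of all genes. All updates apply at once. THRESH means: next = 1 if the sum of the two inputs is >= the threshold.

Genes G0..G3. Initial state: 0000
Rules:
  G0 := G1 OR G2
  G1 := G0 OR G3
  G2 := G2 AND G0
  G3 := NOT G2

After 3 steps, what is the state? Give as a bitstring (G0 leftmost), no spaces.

Step 1: G0=G1|G2=0|0=0 G1=G0|G3=0|0=0 G2=G2&G0=0&0=0 G3=NOT G2=NOT 0=1 -> 0001
Step 2: G0=G1|G2=0|0=0 G1=G0|G3=0|1=1 G2=G2&G0=0&0=0 G3=NOT G2=NOT 0=1 -> 0101
Step 3: G0=G1|G2=1|0=1 G1=G0|G3=0|1=1 G2=G2&G0=0&0=0 G3=NOT G2=NOT 0=1 -> 1101

1101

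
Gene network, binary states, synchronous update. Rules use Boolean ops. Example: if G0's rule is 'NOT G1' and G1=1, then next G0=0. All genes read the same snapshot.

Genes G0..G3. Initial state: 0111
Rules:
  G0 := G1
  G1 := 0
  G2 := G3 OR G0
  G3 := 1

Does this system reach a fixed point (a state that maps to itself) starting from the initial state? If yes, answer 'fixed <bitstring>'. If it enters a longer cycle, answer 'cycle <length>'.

Step 0: 0111
Step 1: G0=G1=1 G1=0(const) G2=G3|G0=1|0=1 G3=1(const) -> 1011
Step 2: G0=G1=0 G1=0(const) G2=G3|G0=1|1=1 G3=1(const) -> 0011
Step 3: G0=G1=0 G1=0(const) G2=G3|G0=1|0=1 G3=1(const) -> 0011
Fixed point reached at step 2: 0011

Answer: fixed 0011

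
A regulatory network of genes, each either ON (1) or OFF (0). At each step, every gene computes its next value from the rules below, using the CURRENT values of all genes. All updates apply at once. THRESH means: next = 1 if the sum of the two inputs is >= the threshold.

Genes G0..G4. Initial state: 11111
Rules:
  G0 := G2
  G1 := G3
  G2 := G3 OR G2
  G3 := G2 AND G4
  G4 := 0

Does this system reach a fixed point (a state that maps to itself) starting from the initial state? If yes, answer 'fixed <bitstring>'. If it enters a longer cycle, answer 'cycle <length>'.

Step 0: 11111
Step 1: G0=G2=1 G1=G3=1 G2=G3|G2=1|1=1 G3=G2&G4=1&1=1 G4=0(const) -> 11110
Step 2: G0=G2=1 G1=G3=1 G2=G3|G2=1|1=1 G3=G2&G4=1&0=0 G4=0(const) -> 11100
Step 3: G0=G2=1 G1=G3=0 G2=G3|G2=0|1=1 G3=G2&G4=1&0=0 G4=0(const) -> 10100
Step 4: G0=G2=1 G1=G3=0 G2=G3|G2=0|1=1 G3=G2&G4=1&0=0 G4=0(const) -> 10100
Fixed point reached at step 3: 10100

Answer: fixed 10100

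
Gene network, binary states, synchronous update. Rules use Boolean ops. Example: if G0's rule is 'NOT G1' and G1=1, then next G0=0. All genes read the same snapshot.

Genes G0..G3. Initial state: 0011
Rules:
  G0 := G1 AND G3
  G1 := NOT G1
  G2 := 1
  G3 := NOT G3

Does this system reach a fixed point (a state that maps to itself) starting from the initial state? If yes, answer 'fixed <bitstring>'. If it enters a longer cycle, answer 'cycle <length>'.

Answer: cycle 2

Derivation:
Step 0: 0011
Step 1: G0=G1&G3=0&1=0 G1=NOT G1=NOT 0=1 G2=1(const) G3=NOT G3=NOT 1=0 -> 0110
Step 2: G0=G1&G3=1&0=0 G1=NOT G1=NOT 1=0 G2=1(const) G3=NOT G3=NOT 0=1 -> 0011
Cycle of length 2 starting at step 0 -> no fixed point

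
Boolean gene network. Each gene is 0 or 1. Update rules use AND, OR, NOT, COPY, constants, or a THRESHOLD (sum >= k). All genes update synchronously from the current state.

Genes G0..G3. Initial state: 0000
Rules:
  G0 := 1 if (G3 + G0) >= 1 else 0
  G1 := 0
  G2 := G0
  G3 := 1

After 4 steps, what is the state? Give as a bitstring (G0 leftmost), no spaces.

Step 1: G0=(0+0>=1)=0 G1=0(const) G2=G0=0 G3=1(const) -> 0001
Step 2: G0=(1+0>=1)=1 G1=0(const) G2=G0=0 G3=1(const) -> 1001
Step 3: G0=(1+1>=1)=1 G1=0(const) G2=G0=1 G3=1(const) -> 1011
Step 4: G0=(1+1>=1)=1 G1=0(const) G2=G0=1 G3=1(const) -> 1011

1011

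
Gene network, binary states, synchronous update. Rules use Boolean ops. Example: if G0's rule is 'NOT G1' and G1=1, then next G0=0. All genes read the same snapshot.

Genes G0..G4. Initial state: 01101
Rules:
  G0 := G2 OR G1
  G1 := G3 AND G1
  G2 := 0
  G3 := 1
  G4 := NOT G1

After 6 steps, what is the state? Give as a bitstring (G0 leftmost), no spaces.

Step 1: G0=G2|G1=1|1=1 G1=G3&G1=0&1=0 G2=0(const) G3=1(const) G4=NOT G1=NOT 1=0 -> 10010
Step 2: G0=G2|G1=0|0=0 G1=G3&G1=1&0=0 G2=0(const) G3=1(const) G4=NOT G1=NOT 0=1 -> 00011
Step 3: G0=G2|G1=0|0=0 G1=G3&G1=1&0=0 G2=0(const) G3=1(const) G4=NOT G1=NOT 0=1 -> 00011
Step 4: G0=G2|G1=0|0=0 G1=G3&G1=1&0=0 G2=0(const) G3=1(const) G4=NOT G1=NOT 0=1 -> 00011
Step 5: G0=G2|G1=0|0=0 G1=G3&G1=1&0=0 G2=0(const) G3=1(const) G4=NOT G1=NOT 0=1 -> 00011
Step 6: G0=G2|G1=0|0=0 G1=G3&G1=1&0=0 G2=0(const) G3=1(const) G4=NOT G1=NOT 0=1 -> 00011

00011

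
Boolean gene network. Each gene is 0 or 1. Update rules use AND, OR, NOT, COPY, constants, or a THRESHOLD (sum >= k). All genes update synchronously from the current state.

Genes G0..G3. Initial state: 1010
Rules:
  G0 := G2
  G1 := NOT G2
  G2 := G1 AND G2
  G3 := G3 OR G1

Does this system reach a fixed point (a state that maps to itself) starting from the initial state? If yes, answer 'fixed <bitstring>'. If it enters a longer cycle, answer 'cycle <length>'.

Step 0: 1010
Step 1: G0=G2=1 G1=NOT G2=NOT 1=0 G2=G1&G2=0&1=0 G3=G3|G1=0|0=0 -> 1000
Step 2: G0=G2=0 G1=NOT G2=NOT 0=1 G2=G1&G2=0&0=0 G3=G3|G1=0|0=0 -> 0100
Step 3: G0=G2=0 G1=NOT G2=NOT 0=1 G2=G1&G2=1&0=0 G3=G3|G1=0|1=1 -> 0101
Step 4: G0=G2=0 G1=NOT G2=NOT 0=1 G2=G1&G2=1&0=0 G3=G3|G1=1|1=1 -> 0101
Fixed point reached at step 3: 0101

Answer: fixed 0101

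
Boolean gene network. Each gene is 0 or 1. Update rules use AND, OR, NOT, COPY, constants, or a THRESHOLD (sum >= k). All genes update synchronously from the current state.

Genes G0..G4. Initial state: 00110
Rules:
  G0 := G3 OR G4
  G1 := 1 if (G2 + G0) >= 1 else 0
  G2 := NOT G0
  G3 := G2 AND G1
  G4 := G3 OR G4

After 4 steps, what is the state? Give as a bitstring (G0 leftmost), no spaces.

Step 1: G0=G3|G4=1|0=1 G1=(1+0>=1)=1 G2=NOT G0=NOT 0=1 G3=G2&G1=1&0=0 G4=G3|G4=1|0=1 -> 11101
Step 2: G0=G3|G4=0|1=1 G1=(1+1>=1)=1 G2=NOT G0=NOT 1=0 G3=G2&G1=1&1=1 G4=G3|G4=0|1=1 -> 11011
Step 3: G0=G3|G4=1|1=1 G1=(0+1>=1)=1 G2=NOT G0=NOT 1=0 G3=G2&G1=0&1=0 G4=G3|G4=1|1=1 -> 11001
Step 4: G0=G3|G4=0|1=1 G1=(0+1>=1)=1 G2=NOT G0=NOT 1=0 G3=G2&G1=0&1=0 G4=G3|G4=0|1=1 -> 11001

11001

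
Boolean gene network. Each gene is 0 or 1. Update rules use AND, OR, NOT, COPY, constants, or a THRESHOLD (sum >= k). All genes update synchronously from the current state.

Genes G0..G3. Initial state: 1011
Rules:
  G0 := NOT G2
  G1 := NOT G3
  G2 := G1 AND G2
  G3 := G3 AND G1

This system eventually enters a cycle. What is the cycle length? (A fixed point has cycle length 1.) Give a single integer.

Answer: 1

Derivation:
Step 0: 1011
Step 1: G0=NOT G2=NOT 1=0 G1=NOT G3=NOT 1=0 G2=G1&G2=0&1=0 G3=G3&G1=1&0=0 -> 0000
Step 2: G0=NOT G2=NOT 0=1 G1=NOT G3=NOT 0=1 G2=G1&G2=0&0=0 G3=G3&G1=0&0=0 -> 1100
Step 3: G0=NOT G2=NOT 0=1 G1=NOT G3=NOT 0=1 G2=G1&G2=1&0=0 G3=G3&G1=0&1=0 -> 1100
State from step 3 equals state from step 2 -> cycle length 1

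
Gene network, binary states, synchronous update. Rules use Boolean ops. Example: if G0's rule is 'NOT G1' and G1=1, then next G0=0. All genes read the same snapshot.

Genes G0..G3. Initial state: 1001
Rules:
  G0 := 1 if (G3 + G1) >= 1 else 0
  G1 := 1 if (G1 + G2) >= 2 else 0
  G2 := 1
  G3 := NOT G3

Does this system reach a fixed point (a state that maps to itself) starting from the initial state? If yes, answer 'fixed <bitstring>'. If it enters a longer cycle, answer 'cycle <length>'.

Answer: cycle 2

Derivation:
Step 0: 1001
Step 1: G0=(1+0>=1)=1 G1=(0+0>=2)=0 G2=1(const) G3=NOT G3=NOT 1=0 -> 1010
Step 2: G0=(0+0>=1)=0 G1=(0+1>=2)=0 G2=1(const) G3=NOT G3=NOT 0=1 -> 0011
Step 3: G0=(1+0>=1)=1 G1=(0+1>=2)=0 G2=1(const) G3=NOT G3=NOT 1=0 -> 1010
Cycle of length 2 starting at step 1 -> no fixed point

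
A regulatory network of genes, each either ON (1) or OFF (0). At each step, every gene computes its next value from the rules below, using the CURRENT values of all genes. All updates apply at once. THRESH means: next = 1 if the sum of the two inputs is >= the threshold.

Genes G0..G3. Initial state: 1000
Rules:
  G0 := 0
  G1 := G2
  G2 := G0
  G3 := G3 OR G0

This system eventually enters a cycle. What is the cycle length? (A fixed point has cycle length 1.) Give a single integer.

Step 0: 1000
Step 1: G0=0(const) G1=G2=0 G2=G0=1 G3=G3|G0=0|1=1 -> 0011
Step 2: G0=0(const) G1=G2=1 G2=G0=0 G3=G3|G0=1|0=1 -> 0101
Step 3: G0=0(const) G1=G2=0 G2=G0=0 G3=G3|G0=1|0=1 -> 0001
Step 4: G0=0(const) G1=G2=0 G2=G0=0 G3=G3|G0=1|0=1 -> 0001
State from step 4 equals state from step 3 -> cycle length 1

Answer: 1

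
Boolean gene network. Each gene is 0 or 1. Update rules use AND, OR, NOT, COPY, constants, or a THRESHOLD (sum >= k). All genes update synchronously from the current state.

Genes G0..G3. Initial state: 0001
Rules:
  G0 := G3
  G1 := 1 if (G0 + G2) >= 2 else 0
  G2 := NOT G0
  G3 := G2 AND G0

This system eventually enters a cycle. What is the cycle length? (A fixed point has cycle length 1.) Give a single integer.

Answer: 2

Derivation:
Step 0: 0001
Step 1: G0=G3=1 G1=(0+0>=2)=0 G2=NOT G0=NOT 0=1 G3=G2&G0=0&0=0 -> 1010
Step 2: G0=G3=0 G1=(1+1>=2)=1 G2=NOT G0=NOT 1=0 G3=G2&G0=1&1=1 -> 0101
Step 3: G0=G3=1 G1=(0+0>=2)=0 G2=NOT G0=NOT 0=1 G3=G2&G0=0&0=0 -> 1010
State from step 3 equals state from step 1 -> cycle length 2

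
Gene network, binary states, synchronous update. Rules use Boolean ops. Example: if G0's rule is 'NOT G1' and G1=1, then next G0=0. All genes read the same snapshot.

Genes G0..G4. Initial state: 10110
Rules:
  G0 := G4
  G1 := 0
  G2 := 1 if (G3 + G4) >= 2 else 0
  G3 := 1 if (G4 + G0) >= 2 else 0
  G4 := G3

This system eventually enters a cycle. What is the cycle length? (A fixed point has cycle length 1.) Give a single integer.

Step 0: 10110
Step 1: G0=G4=0 G1=0(const) G2=(1+0>=2)=0 G3=(0+1>=2)=0 G4=G3=1 -> 00001
Step 2: G0=G4=1 G1=0(const) G2=(0+1>=2)=0 G3=(1+0>=2)=0 G4=G3=0 -> 10000
Step 3: G0=G4=0 G1=0(const) G2=(0+0>=2)=0 G3=(0+1>=2)=0 G4=G3=0 -> 00000
Step 4: G0=G4=0 G1=0(const) G2=(0+0>=2)=0 G3=(0+0>=2)=0 G4=G3=0 -> 00000
State from step 4 equals state from step 3 -> cycle length 1

Answer: 1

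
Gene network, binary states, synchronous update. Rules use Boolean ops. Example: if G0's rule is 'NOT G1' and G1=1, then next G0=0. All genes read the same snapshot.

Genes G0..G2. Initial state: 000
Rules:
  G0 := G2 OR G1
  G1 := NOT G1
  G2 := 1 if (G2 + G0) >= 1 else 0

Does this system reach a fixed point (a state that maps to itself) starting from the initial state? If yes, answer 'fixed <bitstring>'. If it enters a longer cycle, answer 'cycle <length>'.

Answer: cycle 2

Derivation:
Step 0: 000
Step 1: G0=G2|G1=0|0=0 G1=NOT G1=NOT 0=1 G2=(0+0>=1)=0 -> 010
Step 2: G0=G2|G1=0|1=1 G1=NOT G1=NOT 1=0 G2=(0+0>=1)=0 -> 100
Step 3: G0=G2|G1=0|0=0 G1=NOT G1=NOT 0=1 G2=(0+1>=1)=1 -> 011
Step 4: G0=G2|G1=1|1=1 G1=NOT G1=NOT 1=0 G2=(1+0>=1)=1 -> 101
Step 5: G0=G2|G1=1|0=1 G1=NOT G1=NOT 0=1 G2=(1+1>=1)=1 -> 111
Step 6: G0=G2|G1=1|1=1 G1=NOT G1=NOT 1=0 G2=(1+1>=1)=1 -> 101
Cycle of length 2 starting at step 4 -> no fixed point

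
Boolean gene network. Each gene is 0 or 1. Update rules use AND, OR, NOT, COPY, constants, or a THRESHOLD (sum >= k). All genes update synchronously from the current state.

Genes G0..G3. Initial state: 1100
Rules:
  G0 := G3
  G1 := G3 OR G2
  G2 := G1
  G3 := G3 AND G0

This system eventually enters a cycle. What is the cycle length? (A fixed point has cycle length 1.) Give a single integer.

Step 0: 1100
Step 1: G0=G3=0 G1=G3|G2=0|0=0 G2=G1=1 G3=G3&G0=0&1=0 -> 0010
Step 2: G0=G3=0 G1=G3|G2=0|1=1 G2=G1=0 G3=G3&G0=0&0=0 -> 0100
Step 3: G0=G3=0 G1=G3|G2=0|0=0 G2=G1=1 G3=G3&G0=0&0=0 -> 0010
State from step 3 equals state from step 1 -> cycle length 2

Answer: 2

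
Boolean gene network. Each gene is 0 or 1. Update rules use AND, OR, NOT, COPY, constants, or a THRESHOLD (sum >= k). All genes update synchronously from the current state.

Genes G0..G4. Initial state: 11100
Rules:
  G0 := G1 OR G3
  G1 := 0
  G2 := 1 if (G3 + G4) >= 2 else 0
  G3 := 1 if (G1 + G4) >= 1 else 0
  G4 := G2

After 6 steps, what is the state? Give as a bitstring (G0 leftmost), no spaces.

Step 1: G0=G1|G3=1|0=1 G1=0(const) G2=(0+0>=2)=0 G3=(1+0>=1)=1 G4=G2=1 -> 10011
Step 2: G0=G1|G3=0|1=1 G1=0(const) G2=(1+1>=2)=1 G3=(0+1>=1)=1 G4=G2=0 -> 10110
Step 3: G0=G1|G3=0|1=1 G1=0(const) G2=(1+0>=2)=0 G3=(0+0>=1)=0 G4=G2=1 -> 10001
Step 4: G0=G1|G3=0|0=0 G1=0(const) G2=(0+1>=2)=0 G3=(0+1>=1)=1 G4=G2=0 -> 00010
Step 5: G0=G1|G3=0|1=1 G1=0(const) G2=(1+0>=2)=0 G3=(0+0>=1)=0 G4=G2=0 -> 10000
Step 6: G0=G1|G3=0|0=0 G1=0(const) G2=(0+0>=2)=0 G3=(0+0>=1)=0 G4=G2=0 -> 00000

00000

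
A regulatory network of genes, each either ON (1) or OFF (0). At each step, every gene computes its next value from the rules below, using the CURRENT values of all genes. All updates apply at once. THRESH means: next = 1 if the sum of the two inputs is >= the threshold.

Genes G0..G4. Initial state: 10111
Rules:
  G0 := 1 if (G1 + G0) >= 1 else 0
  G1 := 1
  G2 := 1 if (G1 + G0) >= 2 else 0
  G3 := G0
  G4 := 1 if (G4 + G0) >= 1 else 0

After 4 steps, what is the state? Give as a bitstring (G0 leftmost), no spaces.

Step 1: G0=(0+1>=1)=1 G1=1(const) G2=(0+1>=2)=0 G3=G0=1 G4=(1+1>=1)=1 -> 11011
Step 2: G0=(1+1>=1)=1 G1=1(const) G2=(1+1>=2)=1 G3=G0=1 G4=(1+1>=1)=1 -> 11111
Step 3: G0=(1+1>=1)=1 G1=1(const) G2=(1+1>=2)=1 G3=G0=1 G4=(1+1>=1)=1 -> 11111
Step 4: G0=(1+1>=1)=1 G1=1(const) G2=(1+1>=2)=1 G3=G0=1 G4=(1+1>=1)=1 -> 11111

11111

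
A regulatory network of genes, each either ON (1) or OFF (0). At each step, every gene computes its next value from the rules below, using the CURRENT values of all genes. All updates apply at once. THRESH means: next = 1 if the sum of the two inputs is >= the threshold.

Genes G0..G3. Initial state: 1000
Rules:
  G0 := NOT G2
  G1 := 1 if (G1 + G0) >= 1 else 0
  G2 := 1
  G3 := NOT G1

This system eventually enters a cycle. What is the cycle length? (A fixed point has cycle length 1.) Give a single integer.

Step 0: 1000
Step 1: G0=NOT G2=NOT 0=1 G1=(0+1>=1)=1 G2=1(const) G3=NOT G1=NOT 0=1 -> 1111
Step 2: G0=NOT G2=NOT 1=0 G1=(1+1>=1)=1 G2=1(const) G3=NOT G1=NOT 1=0 -> 0110
Step 3: G0=NOT G2=NOT 1=0 G1=(1+0>=1)=1 G2=1(const) G3=NOT G1=NOT 1=0 -> 0110
State from step 3 equals state from step 2 -> cycle length 1

Answer: 1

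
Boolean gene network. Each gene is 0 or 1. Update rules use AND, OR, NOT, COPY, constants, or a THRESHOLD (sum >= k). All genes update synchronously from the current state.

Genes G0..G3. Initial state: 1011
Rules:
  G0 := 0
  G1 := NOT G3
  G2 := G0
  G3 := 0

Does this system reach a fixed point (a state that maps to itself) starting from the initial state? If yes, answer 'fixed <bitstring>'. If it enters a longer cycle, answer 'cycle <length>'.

Answer: fixed 0100

Derivation:
Step 0: 1011
Step 1: G0=0(const) G1=NOT G3=NOT 1=0 G2=G0=1 G3=0(const) -> 0010
Step 2: G0=0(const) G1=NOT G3=NOT 0=1 G2=G0=0 G3=0(const) -> 0100
Step 3: G0=0(const) G1=NOT G3=NOT 0=1 G2=G0=0 G3=0(const) -> 0100
Fixed point reached at step 2: 0100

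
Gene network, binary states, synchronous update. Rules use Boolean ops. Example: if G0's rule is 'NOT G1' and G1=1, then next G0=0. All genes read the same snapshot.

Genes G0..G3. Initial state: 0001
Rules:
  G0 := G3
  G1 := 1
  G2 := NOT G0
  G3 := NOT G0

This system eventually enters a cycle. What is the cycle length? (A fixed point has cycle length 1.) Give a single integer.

Step 0: 0001
Step 1: G0=G3=1 G1=1(const) G2=NOT G0=NOT 0=1 G3=NOT G0=NOT 0=1 -> 1111
Step 2: G0=G3=1 G1=1(const) G2=NOT G0=NOT 1=0 G3=NOT G0=NOT 1=0 -> 1100
Step 3: G0=G3=0 G1=1(const) G2=NOT G0=NOT 1=0 G3=NOT G0=NOT 1=0 -> 0100
Step 4: G0=G3=0 G1=1(const) G2=NOT G0=NOT 0=1 G3=NOT G0=NOT 0=1 -> 0111
Step 5: G0=G3=1 G1=1(const) G2=NOT G0=NOT 0=1 G3=NOT G0=NOT 0=1 -> 1111
State from step 5 equals state from step 1 -> cycle length 4

Answer: 4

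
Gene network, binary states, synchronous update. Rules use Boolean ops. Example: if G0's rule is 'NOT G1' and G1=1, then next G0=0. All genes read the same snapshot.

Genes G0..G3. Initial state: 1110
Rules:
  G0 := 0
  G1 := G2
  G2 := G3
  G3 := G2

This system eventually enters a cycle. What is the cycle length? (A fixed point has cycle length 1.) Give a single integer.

Step 0: 1110
Step 1: G0=0(const) G1=G2=1 G2=G3=0 G3=G2=1 -> 0101
Step 2: G0=0(const) G1=G2=0 G2=G3=1 G3=G2=0 -> 0010
Step 3: G0=0(const) G1=G2=1 G2=G3=0 G3=G2=1 -> 0101
State from step 3 equals state from step 1 -> cycle length 2

Answer: 2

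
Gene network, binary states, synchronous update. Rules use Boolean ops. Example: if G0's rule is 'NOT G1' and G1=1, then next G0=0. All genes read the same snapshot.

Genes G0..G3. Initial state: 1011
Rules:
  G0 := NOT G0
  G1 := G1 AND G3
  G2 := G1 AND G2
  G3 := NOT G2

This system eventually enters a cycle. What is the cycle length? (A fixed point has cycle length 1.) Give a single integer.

Answer: 2

Derivation:
Step 0: 1011
Step 1: G0=NOT G0=NOT 1=0 G1=G1&G3=0&1=0 G2=G1&G2=0&1=0 G3=NOT G2=NOT 1=0 -> 0000
Step 2: G0=NOT G0=NOT 0=1 G1=G1&G3=0&0=0 G2=G1&G2=0&0=0 G3=NOT G2=NOT 0=1 -> 1001
Step 3: G0=NOT G0=NOT 1=0 G1=G1&G3=0&1=0 G2=G1&G2=0&0=0 G3=NOT G2=NOT 0=1 -> 0001
Step 4: G0=NOT G0=NOT 0=1 G1=G1&G3=0&1=0 G2=G1&G2=0&0=0 G3=NOT G2=NOT 0=1 -> 1001
State from step 4 equals state from step 2 -> cycle length 2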